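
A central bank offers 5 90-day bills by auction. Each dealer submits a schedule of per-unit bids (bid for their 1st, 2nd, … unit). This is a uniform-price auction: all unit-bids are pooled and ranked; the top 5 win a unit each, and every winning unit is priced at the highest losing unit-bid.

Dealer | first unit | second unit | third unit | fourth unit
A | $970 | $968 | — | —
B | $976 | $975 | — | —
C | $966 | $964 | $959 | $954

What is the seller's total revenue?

Merging the schedules and taking the best 5: 976 (B-1), 975 (B-2), 970 (A-1), 968 (A-2), 966 (C-1)
The (k+1)-th unit-bid is $964.
Allocation: A 2, B 2, C 1. Every unit priced at $964.
Revenue = 5 × 964 = $4,820.

Total revenue: $4,820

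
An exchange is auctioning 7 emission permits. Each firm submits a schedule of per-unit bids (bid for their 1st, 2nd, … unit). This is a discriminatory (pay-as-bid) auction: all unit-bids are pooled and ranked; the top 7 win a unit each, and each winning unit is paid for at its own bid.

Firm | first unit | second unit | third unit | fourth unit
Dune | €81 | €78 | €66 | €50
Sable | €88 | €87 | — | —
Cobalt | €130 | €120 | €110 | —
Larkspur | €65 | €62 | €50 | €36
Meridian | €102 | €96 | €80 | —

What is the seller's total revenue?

Total revenue: €733

All unit-bids, highest first — top 7: 130 (Cobalt-1), 120 (Cobalt-2), 110 (Cobalt-3), 102 (Meridian-1), 96 (Meridian-2), 88 (Sable-1), 87 (Sable-2)
Next rejected bid: €81 (not a price — pay-as-bid).
Each winning unit pays its own bid.
Revenue = 130 + 120 + 110 + 102 + 96 + 88 + 87 = €733.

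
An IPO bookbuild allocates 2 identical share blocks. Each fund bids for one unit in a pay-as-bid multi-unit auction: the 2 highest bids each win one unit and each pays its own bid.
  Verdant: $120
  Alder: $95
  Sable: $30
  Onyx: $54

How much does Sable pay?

Bids ranked high→low: 120 (Verdant), 95 (Alder), 54 (Onyx), 30 (Sable)
Winners (2 units): Verdant, Alder.
Sable does not win → $0.

Sable pays $0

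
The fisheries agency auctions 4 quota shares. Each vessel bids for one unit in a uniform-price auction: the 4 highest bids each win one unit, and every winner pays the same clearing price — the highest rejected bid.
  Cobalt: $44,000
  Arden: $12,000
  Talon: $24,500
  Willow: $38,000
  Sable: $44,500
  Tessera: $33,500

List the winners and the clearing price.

Ordering the bids: 44,500 (Sable), 44,000 (Cobalt), 38,000 (Willow), 33,500 (Tessera), 24,500 (Talon), 12,000 (Arden)
Top 4: Sable, Cobalt, Willow, Tessera.
Clearing price = highest rejected bid = $24,500.

Sable, Cobalt, Willow, Tessera; each pays $24,500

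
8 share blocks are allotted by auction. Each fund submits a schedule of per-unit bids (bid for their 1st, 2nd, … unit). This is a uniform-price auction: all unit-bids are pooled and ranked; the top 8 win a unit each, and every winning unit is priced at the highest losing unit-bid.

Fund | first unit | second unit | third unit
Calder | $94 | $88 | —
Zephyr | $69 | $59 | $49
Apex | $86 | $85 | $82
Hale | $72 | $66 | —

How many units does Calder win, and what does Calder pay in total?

Calder: 2 units, pays $118

All unit-bids, highest first — top 8: 94 (Calder-1), 88 (Calder-2), 86 (Apex-1), 85 (Apex-2), 82 (Apex-3), 72 (Hale-1), 69 (Zephyr-1), 66 (Hale-2)
Highest rejected unit-bid = $59.
Calder wins 2 unit(s) at $59 each.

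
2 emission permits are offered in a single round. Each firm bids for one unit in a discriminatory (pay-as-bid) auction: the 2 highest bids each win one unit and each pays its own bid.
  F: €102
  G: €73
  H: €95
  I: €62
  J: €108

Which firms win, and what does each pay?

Sorting: 108 (J), 102 (F), 95 (H), 73 (G), …
Winners (2 units): J, F.
Each winner pays its own bid: J €108, F €102.

J €108, F €102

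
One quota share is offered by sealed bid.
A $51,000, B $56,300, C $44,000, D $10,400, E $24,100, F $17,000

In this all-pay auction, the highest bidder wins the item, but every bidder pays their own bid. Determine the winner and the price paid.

B pays $56,300

All-pay auction: the highest bidder wins the item, but every bidder pays their own bid.
Bids in order: 56,300 (B) > 51,000 (A) > 44,000 (C) > 24,100 (E) > 17,000 (F) > 10,400 (D)
B wins with the top bid; all bids are sunk regardless.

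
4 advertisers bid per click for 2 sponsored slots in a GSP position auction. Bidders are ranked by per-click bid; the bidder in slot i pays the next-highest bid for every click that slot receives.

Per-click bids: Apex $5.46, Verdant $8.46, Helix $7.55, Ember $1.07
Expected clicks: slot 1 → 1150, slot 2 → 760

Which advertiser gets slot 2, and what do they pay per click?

Helix; $5.46 per click

Sorting advertisers: $8.46 (Verdant) > $7.55 (Helix) > $5.46 (Apex) > …
Slot 2 goes to the second-ranked bidder, Helix, who pays the next bid down: $5.46/click.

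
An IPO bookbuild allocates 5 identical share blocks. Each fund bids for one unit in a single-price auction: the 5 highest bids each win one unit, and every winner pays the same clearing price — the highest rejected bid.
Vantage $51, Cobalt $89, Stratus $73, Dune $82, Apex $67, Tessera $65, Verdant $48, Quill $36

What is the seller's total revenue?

Total revenue: $255

Sorting: 89 (Cobalt), 82 (Dune), 73 (Stratus), 67 (Apex), 65 (Tessera), 51 (Vantage), 48 (Verdant), …
Winners (5 units): Cobalt, Dune, Stratus, Apex, Tessera.
Clearing price = highest rejected bid = $51.
Total revenue = 5 × $51 = $255.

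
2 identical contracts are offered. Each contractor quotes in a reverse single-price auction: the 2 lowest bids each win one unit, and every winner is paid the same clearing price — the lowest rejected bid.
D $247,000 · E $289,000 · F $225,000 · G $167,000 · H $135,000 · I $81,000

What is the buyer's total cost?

Total cost: $334,000

Sorting: 81,000 (I), 135,000 (H), 167,000 (G), 225,000 (F), …
The 2 lowest are I, H.
Clearing price = lowest rejected bid = $167,000.
Total cost = 2 × $167,000 = $334,000.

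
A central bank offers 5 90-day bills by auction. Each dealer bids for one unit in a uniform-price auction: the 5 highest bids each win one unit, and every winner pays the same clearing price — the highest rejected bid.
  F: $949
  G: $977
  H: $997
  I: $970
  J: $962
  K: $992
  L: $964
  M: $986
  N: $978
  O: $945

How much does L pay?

Ordering the bids: 997 (H), 992 (K), 986 (M), 978 (N), 977 (G), 970 (I), 964 (L), …
Top 5: H, K, M, N, G.
First losing bid is I's $970, which sets the uniform price.
L does not win → pays $0.

L pays $0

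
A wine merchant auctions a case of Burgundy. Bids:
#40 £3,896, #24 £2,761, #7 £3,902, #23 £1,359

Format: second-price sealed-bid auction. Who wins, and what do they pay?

#7 pays £3,896

Bids in order: 3,902 (#7) > 3,896 (#40) > 2,761 (#24) > 1,359 (#23)
Second-price: #7 pays #40's bid of £3,896.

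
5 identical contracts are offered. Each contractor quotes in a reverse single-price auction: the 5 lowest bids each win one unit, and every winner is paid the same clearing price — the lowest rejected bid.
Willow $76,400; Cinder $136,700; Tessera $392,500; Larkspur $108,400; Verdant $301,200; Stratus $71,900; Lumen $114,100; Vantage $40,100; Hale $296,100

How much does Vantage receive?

Vantage is paid $136,700

Bids ranked low→high: 40,100 (Vantage), 71,900 (Stratus), 76,400 (Willow), 108,400 (Larkspur), 114,100 (Lumen), 136,700 (Cinder), 296,100 (Hale), …
Lowest 5: Vantage, Stratus, Willow, Larkspur, Lumen.
Clearing price = lowest rejected bid = $136,700.
Vantage wins → is paid $136,700.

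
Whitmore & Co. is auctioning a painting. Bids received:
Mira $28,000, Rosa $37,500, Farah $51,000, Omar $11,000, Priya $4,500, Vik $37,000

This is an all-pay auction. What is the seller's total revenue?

All-pay auction: the highest bidder wins the item, but every bidder pays their own bid.
Bids ranked: 51,000 (Farah) > 37,500 (Rosa) > 37,000 (Vik) > 28,000 (Mira) > 11,000 (Omar) > 4,500 (Priya)
Every bidder forfeits their bid regardless of winning.
Revenue = 28,000 + 37,500 + 51,000 + 11,000 + 4,500 + 37,000 = $169,000.

Total revenue: $169,000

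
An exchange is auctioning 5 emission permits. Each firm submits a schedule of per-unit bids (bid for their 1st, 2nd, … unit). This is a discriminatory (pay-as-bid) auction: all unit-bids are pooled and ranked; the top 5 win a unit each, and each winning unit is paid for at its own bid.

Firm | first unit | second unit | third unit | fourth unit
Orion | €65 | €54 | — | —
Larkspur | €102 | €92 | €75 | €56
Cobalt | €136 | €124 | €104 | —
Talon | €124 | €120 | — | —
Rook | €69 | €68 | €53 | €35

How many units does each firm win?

Cobalt 3, Talon 2

All unit-bids, highest first — top 5: 136 (Cobalt-1), 124 (Cobalt-2), 124 (Talon-1), 120 (Talon-2), 104 (Cobalt-3)
Next rejected bid: €102 (not a price — pay-as-bid).
Allocation: Cobalt 3, Talon 2.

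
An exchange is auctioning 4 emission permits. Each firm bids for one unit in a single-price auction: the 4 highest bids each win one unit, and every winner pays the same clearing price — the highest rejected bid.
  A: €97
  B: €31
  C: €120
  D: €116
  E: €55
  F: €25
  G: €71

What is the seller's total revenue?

Total revenue: €220

Bids ranked high→low: 120 (C), 116 (D), 97 (A), 71 (G), 55 (E), 31 (B), …
The 4 highest are C, D, A, G.
First losing bid is E's €55, which sets the uniform price.
Total revenue = 4 × €55 = €220.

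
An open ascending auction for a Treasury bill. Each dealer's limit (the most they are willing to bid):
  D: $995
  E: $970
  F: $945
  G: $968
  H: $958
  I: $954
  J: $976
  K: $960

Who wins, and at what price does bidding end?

D wins at $976

Sorting limits: 995 (D) > 976 (J) > 970 (E) > 968 (G) > 960 (K) > 958 (H) > …
J is the last rival to drop out, at $976; D remains and wins at that price.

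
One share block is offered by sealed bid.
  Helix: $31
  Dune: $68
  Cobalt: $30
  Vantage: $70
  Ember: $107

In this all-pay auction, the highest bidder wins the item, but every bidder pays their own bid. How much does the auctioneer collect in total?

Sorting bids: 107 (Ember) > 70 (Vantage) > 68 (Dune) > 31 (Helix) > 30 (Cobalt)
Ember wins with the top bid; all bids are sunk regardless.
Every bidder forfeits their bid regardless of winning.
Revenue = 31 + 68 + 30 + 70 + 107 = $306.

Total revenue: $306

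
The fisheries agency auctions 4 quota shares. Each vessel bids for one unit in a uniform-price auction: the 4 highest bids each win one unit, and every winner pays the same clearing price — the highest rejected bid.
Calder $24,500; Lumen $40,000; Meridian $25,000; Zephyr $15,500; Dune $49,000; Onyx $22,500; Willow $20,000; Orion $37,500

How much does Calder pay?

Bids ranked high→low: 49,000 (Dune), 40,000 (Lumen), 37,500 (Orion), 25,000 (Meridian), 24,500 (Calder), 22,500 (Onyx), …
The 4 highest are Dune, Lumen, Orion, Meridian.
First losing bid is Calder's $24,500, which sets the uniform price.
Calder does not win → pays $0.

Calder pays $0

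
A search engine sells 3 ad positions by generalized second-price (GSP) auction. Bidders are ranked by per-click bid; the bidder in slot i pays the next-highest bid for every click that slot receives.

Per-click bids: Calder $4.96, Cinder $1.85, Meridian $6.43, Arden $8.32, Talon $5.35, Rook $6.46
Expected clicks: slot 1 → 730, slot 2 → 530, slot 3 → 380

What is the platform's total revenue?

Per-click bids in order: $8.32 (Arden) > $6.46 (Rook) > $6.43 (Meridian) > $5.35 (Talon) > …
Slot 1: Arden pays $6.46 × 730 = $4715.80
Slot 2: Rook pays $6.43 × 530 = $3407.90
Slot 3: Meridian pays $5.35 × 380 = $2033.00
Total = $10156.70

Total revenue: $10156.70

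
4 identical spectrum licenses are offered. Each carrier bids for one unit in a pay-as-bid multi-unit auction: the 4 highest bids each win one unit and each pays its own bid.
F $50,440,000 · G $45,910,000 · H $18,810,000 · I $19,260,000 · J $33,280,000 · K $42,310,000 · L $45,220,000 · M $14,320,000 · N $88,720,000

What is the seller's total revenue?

Total revenue: $230,290,000

Bids ranked high→low: 88,720,000 (N), 50,440,000 (F), 45,910,000 (G), 45,220,000 (L), 42,310,000 (K), 33,280,000 (J), …
Top 4: N, F, G, L.
Total revenue = 88,720,000 + 50,440,000 + 45,910,000 + 45,220,000 = $230,290,000.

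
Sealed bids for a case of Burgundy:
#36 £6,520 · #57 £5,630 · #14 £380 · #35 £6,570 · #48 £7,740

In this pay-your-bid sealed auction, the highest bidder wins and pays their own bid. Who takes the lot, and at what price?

Rule: the highest bidder wins and pays their own bid.
Bids ranked: 7,740 (#48) > 6,570 (#35) > 6,520 (#36) > 5,630 (#57) > 380 (#14)
First-price: #48 pays what they bid, £7,740.

#48 pays £7,740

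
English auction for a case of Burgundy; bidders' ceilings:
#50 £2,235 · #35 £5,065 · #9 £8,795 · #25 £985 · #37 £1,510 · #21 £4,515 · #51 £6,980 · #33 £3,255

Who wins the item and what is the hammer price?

#9 wins at £6,980

Rule: the price rises until one bidder remains; the winner pays the price at which the last rival dropped out.
Sorting limits: 8,795 (#9) > 6,980 (#51) > 5,065 (#35) > 4,515 (#21) > 3,255 (#33) > 2,235 (#50) > …
Once the price passes £6,980, only #9 is left; the hammer falls at #51's limit of £6,980.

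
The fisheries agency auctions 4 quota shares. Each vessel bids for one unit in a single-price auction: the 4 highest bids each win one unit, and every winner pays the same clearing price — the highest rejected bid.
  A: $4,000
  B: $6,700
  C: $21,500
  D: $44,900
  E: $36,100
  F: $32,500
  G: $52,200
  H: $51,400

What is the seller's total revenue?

Ordering the bids: 52,200 (G), 51,400 (H), 44,900 (D), 36,100 (E), 32,500 (F), 21,500 (C), …
Winners (4 units): G, H, D, E.
First losing bid is F's $32,500, which sets the uniform price.
Total revenue = 4 × $32,500 = $130,000.

Total revenue: $130,000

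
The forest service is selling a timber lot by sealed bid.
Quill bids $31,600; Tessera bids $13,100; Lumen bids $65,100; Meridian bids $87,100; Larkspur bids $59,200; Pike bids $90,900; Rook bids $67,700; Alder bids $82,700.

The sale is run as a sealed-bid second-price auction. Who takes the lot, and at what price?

Pike pays $87,100

Sealed-bid second-price auction: the highest bidder wins and pays the second-highest bid.
Sorting bids: 90,900 (Pike) > 87,100 (Meridian) > 82,700 (Alder) > 67,700 (Rook) > 65,100 (Lumen) > 59,200 (Larkspur) > …
Pike wins with the highest bid; price is set by the runner-up at $87,100.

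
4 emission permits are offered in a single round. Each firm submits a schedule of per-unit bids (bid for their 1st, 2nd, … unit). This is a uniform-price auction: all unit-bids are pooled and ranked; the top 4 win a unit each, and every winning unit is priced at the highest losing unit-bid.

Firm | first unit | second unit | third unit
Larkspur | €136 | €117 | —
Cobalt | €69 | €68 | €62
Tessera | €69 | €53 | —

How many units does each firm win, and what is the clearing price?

Cobalt 1, Larkspur 2, Tessera 1; clearing price €68

Merging the schedules and taking the best 4: 136 (Larkspur-1), 117 (Larkspur-2), 69 (Cobalt-1), 69 (Tessera-1)
Highest rejected unit-bid = €68.
Allocation: Cobalt 1, Larkspur 2, Tessera 1.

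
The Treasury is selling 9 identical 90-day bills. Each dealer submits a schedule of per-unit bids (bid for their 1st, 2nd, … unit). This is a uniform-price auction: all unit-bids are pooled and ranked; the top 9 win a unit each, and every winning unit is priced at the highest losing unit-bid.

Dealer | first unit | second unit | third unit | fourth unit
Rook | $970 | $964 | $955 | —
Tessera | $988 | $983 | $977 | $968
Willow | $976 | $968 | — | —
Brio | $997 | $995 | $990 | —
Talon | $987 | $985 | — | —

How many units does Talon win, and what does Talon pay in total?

Talon: 2 units, pays $1,940

Pooled unit-bids ranked (top 9): 997 (Brio-1), 995 (Brio-2), 990 (Brio-3), 988 (Tessera-1), 987 (Talon-1), 985 (Talon-2), 983 (Tessera-2), 977 (Tessera-3), 976 (Willow-1)
Highest rejected unit-bid = $970.
Talon wins 2 unit(s) at $970 each.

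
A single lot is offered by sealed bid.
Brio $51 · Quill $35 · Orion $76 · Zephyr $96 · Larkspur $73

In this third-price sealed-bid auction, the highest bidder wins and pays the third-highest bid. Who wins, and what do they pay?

Sorting bids: 96 (Zephyr) > 76 (Orion) > 73 (Larkspur) > 51 (Brio) > 35 (Quill)
Zephyr wins; payment is bid #3 in the ranking = $73.

Zephyr pays $73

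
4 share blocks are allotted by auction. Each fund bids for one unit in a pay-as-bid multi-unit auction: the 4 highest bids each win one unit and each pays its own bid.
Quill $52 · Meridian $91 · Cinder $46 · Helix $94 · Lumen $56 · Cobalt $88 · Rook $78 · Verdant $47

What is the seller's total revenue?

Sorting: 94 (Helix), 91 (Meridian), 88 (Cobalt), 78 (Rook), 56 (Lumen), 52 (Quill), …
The 4 highest are Helix, Meridian, Cobalt, Rook.
Total revenue = 94 + 91 + 88 + 78 = $351.

Total revenue: $351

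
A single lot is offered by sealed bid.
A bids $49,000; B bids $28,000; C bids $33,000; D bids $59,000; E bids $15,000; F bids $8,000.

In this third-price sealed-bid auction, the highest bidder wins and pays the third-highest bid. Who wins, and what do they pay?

D pays $33,000

Rule: the highest bidder wins and pays the third-highest bid.
Sorting bids: 59,000 (D) > 49,000 (A) > 33,000 (C) > 28,000 (B) > 15,000 (E) > 8,000 (F)
D wins; payment is bid #3 in the ranking = $33,000.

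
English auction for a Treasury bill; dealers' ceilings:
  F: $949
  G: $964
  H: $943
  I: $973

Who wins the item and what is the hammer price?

I wins at $964

Open ascending-bid auction: the price rises until one bidder remains; the winner pays the price at which the last rival dropped out.
Sorting limits: 973 (I) > 964 (G) > 949 (F) > 943 (H)
Bidding ends when G exits at $964; I takes it.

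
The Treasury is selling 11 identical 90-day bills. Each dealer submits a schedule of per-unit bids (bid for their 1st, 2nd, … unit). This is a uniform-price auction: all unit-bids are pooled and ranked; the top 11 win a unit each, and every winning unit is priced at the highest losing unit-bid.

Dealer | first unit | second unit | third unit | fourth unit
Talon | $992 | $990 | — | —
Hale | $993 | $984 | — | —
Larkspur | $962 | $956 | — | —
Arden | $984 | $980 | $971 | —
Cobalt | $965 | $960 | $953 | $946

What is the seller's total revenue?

Total revenue: $10,483

Pooled unit-bids ranked (top 11): 993 (Hale-1), 992 (Talon-1), 990 (Talon-2), 984 (Hale-2), 984 (Arden-1), 980 (Arden-2), 971 (Arden-3), 965 (Cobalt-1), 962 (Larkspur-1), 960 (Cobalt-2), 956 (Larkspur-2)
First bid not allocated: $953.
Allocation: Arden 3, Cobalt 2, Hale 2, Larkspur 2, Talon 2. Every unit priced at $953.
Revenue = 11 × 953 = $10,483.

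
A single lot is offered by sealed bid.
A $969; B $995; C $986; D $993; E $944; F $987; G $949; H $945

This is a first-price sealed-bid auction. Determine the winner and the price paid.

Bids ranked: 995 (B) > 993 (D) > 987 (F) > 986 (C) > 969 (A) > 949 (G) > …
First-price: B pays what they bid, $995.

B pays $995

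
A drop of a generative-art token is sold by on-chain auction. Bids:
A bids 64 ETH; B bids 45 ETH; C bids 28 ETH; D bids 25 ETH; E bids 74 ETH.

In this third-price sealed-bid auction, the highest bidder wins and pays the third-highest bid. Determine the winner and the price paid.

E pays 45 ETH

Bids in order: 74 (E) > 64 (A) > 45 (B) > 28 (C) > 25 (D)
E is highest; pays the third-highest bid, 45 ETH.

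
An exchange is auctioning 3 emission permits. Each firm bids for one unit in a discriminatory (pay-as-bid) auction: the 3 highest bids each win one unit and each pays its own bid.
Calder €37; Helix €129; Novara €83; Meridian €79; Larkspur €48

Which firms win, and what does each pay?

Helix €129, Novara €83, Meridian €79

Sorting: 129 (Helix), 83 (Novara), 79 (Meridian), 48 (Larkspur), 37 (Calder)
The 3 highest are Helix, Novara, Meridian.
Each winner pays its own bid: Helix €129, Novara €83, Meridian €79.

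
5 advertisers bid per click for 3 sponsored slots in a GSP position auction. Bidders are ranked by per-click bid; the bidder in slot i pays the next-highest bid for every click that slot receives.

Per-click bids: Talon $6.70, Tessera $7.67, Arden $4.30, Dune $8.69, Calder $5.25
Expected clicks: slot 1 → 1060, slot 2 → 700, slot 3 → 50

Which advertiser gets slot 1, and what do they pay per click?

Ranked by bid: $8.69 (Dune) > $7.67 (Tessera) > $6.70 (Talon) > $5.25 (Calder) > …
Slot 1 goes to the first-ranked bidder, Dune, who pays the next bid down: $7.67/click.

Dune; $7.67 per click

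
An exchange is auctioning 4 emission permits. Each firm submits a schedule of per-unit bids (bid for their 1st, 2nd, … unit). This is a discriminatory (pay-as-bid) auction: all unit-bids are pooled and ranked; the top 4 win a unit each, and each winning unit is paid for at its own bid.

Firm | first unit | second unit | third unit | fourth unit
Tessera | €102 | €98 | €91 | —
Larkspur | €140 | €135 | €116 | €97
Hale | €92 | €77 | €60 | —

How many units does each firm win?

Pooled unit-bids ranked (top 4): 140 (Larkspur-1), 135 (Larkspur-2), 116 (Larkspur-3), 102 (Tessera-1)
Next rejected bid: €98 (not a price — pay-as-bid).
Allocation: Larkspur 3, Tessera 1.

Larkspur 3, Tessera 1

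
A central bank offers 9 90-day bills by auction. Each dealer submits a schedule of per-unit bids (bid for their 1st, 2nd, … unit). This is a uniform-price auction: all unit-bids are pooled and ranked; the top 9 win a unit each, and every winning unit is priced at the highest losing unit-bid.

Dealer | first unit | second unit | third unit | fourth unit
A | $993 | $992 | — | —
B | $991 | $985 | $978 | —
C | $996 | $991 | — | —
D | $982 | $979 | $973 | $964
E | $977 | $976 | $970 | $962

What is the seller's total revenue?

Total revenue: $8,793

All unit-bids, highest first — top 9: 996 (C-1), 993 (A-1), 992 (A-2), 991 (B-1), 991 (C-2), 985 (B-2), 982 (D-1), 979 (D-2), 978 (B-3)
First bid not allocated: $977.
Allocation: A 2, B 3, C 2, D 2. Every unit priced at $977.
Revenue = 9 × 977 = $8,793.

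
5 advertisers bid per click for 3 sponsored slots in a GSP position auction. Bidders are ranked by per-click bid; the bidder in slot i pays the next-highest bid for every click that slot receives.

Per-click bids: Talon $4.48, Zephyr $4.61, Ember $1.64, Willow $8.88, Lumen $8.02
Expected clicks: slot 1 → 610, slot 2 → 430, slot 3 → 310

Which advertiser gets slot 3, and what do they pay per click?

Sorting advertisers: $8.88 (Willow) > $8.02 (Lumen) > $4.61 (Zephyr) > $4.48 (Talon) > …
Slot 3 goes to the third-ranked bidder, Zephyr, who pays the next bid down: $4.48/click.

Zephyr; $4.48 per click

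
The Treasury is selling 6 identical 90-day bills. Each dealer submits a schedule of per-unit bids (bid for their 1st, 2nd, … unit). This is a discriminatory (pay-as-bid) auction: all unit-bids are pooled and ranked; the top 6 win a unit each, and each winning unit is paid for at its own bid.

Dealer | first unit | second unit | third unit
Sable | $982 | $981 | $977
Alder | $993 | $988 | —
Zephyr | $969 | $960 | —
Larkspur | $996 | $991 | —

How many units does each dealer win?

All unit-bids, highest first — top 6: 996 (Larkspur-1), 993 (Alder-1), 991 (Larkspur-2), 988 (Alder-2), 982 (Sable-1), 981 (Sable-2)
Next rejected bid: $977 (not a price — pay-as-bid).
Allocation: Alder 2, Larkspur 2, Sable 2.

Alder 2, Larkspur 2, Sable 2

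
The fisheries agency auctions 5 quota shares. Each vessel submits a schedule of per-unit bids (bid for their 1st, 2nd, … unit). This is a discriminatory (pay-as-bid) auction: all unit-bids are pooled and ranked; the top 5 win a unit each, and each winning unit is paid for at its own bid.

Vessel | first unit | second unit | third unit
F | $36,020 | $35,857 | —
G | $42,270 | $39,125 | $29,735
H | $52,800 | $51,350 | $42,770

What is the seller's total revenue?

Pooled unit-bids ranked (top 5): 52,800 (H-1), 51,350 (H-2), 42,770 (H-3), 42,270 (G-1), 39,125 (G-2)
Next rejected bid: $36,020 (not a price — pay-as-bid).
Each winning unit pays its own bid.
Revenue = 52,800 + 51,350 + 42,770 + 42,270 + 39,125 = $228,315.

Total revenue: $228,315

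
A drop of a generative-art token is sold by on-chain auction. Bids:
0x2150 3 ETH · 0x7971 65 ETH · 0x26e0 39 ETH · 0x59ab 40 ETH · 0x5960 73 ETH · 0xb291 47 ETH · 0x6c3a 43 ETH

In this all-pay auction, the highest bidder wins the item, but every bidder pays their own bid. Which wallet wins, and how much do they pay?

Sorting bids: 73 (0x5960) > 65 (0x7971) > 47 (0xb291) > 43 (0x6c3a) > 40 (0x59ab) > 39 (0x26e0) > …
0x5960 is highest and takes the item; every bidder forfeits their bid.

0x5960 pays 73 ETH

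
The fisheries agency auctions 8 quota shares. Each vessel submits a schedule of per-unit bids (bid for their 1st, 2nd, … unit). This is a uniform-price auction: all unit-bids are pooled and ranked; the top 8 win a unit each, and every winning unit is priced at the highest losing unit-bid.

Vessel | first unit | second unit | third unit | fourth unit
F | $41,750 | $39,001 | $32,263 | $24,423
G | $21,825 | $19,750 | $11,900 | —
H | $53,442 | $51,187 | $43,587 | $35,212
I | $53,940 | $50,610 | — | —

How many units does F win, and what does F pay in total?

F: 2 units, pays $64,526

Pooled unit-bids ranked (top 8): 53,940 (I-1), 53,442 (H-1), 51,187 (H-2), 50,610 (I-2), 43,587 (H-3), 41,750 (F-1), 39,001 (F-2), 35,212 (H-4)
The (k+1)-th unit-bid is $32,263.
F wins 2 unit(s) at $32,263 each.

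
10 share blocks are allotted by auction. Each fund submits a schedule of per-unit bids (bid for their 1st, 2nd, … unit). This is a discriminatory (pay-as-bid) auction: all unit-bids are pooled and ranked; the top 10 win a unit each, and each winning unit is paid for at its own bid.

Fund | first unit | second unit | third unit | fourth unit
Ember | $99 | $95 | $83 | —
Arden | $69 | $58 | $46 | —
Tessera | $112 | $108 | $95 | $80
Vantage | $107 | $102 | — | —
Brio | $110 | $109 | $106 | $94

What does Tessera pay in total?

Merging the schedules and taking the best 10: 112 (Tessera-1), 110 (Brio-1), 109 (Brio-2), 108 (Tessera-2), 107 (Vantage-1), 106 (Brio-3), 102 (Vantage-2), 99 (Ember-1), 95 (Ember-2), 95 (Tessera-3)
Next rejected bid: $94 (not a price — pay-as-bid).
Tessera's winning unit-bids: 112 + 108 + 95 = $315.

Tessera pays $315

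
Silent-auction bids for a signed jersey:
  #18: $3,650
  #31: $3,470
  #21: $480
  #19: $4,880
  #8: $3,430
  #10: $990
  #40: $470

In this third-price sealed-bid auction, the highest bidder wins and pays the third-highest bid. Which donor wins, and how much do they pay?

#19 pays $3,470

Rule: the highest bidder wins and pays the third-highest bid.
Bids in order: 4,880 (#19) > 3,650 (#18) > 3,470 (#31) > 3,430 (#8) > 990 (#10) > 480 (#21) > …
#19 is highest; pays the third-highest bid, $3,470.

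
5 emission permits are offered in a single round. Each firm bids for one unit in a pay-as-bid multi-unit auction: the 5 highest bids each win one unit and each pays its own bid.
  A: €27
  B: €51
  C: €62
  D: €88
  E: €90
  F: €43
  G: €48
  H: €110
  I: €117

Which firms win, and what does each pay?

I €117, H €110, E €90, D €88, C €62

Ordering the bids: 117 (I), 110 (H), 90 (E), 88 (D), 62 (C), 51 (B), 48 (G), …
Winners (5 units): I, H, E, D, C.
Each winner pays its own bid: I €117, H €110, E €90, D €88, C €62.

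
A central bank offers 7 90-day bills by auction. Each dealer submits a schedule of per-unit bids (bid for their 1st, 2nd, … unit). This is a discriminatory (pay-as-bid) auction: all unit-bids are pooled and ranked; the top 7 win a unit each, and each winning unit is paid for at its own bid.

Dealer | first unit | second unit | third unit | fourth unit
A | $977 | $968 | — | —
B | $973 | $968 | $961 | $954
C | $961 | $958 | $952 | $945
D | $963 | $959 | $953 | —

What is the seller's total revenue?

Merging the schedules and taking the best 7: 977 (A-1), 973 (B-1), 968 (A-2), 968 (B-2), 963 (D-1), 961 (B-3), 961 (C-1)
Next rejected bid: $959 (not a price — pay-as-bid).
Each winning unit pays its own bid.
Revenue = 977 + 973 + 968 + 968 + 963 + 961 + 961 = $6,771.

Total revenue: $6,771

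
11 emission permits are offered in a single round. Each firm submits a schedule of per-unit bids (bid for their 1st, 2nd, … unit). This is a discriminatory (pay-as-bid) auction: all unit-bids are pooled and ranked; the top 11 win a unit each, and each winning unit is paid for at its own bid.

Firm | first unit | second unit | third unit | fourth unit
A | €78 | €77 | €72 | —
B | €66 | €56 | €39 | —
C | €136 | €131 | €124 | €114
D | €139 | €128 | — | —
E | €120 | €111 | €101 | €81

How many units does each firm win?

A 1, C 4, D 2, E 4

Merging the schedules and taking the best 11: 139 (D-1), 136 (C-1), 131 (C-2), 128 (D-2), 124 (C-3), 120 (E-1), 114 (C-4), 111 (E-2), 101 (E-3), 81 (E-4), 78 (A-1)
Next rejected bid: €77 (not a price — pay-as-bid).
Allocation: A 1, C 4, D 2, E 4.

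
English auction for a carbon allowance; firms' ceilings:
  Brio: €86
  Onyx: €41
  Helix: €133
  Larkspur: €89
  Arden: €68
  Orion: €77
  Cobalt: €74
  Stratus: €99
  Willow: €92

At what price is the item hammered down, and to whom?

Helix wins at €99

Rule: the price rises until one bidder remains; the winner pays the price at which the last rival dropped out.
Limits ranked: 133 (Helix) > 99 (Stratus) > 92 (Willow) > 89 (Larkspur) > 86 (Brio) > 77 (Orion) > …
Bidding ends when Stratus exits at €99; Helix takes it.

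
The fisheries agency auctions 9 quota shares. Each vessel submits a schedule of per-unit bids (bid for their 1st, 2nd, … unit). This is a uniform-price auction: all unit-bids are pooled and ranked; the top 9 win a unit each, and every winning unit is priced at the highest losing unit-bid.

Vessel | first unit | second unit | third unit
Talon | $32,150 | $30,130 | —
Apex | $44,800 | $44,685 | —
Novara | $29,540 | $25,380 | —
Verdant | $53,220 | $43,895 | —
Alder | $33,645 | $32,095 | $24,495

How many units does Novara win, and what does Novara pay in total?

Pooled unit-bids ranked (top 9): 53,220 (Verdant-1), 44,800 (Apex-1), 44,685 (Apex-2), 43,895 (Verdant-2), 33,645 (Alder-1), 32,150 (Talon-1), 32,095 (Alder-2), 30,130 (Talon-2), 29,540 (Novara-1)
First bid not allocated: $25,380.
Novara wins 1 unit(s) at $25,380 each.

Novara: 1 unit, pays $25,380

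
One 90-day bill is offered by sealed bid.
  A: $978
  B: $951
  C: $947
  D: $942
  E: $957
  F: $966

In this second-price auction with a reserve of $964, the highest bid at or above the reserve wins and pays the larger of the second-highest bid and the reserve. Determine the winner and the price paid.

Bids in order: 978 (A) > 966 (F) > 957 (E) > 951 (B) > 947 (C) > 942 (D)
A has the top bid at or above the reserve ($978).
Second-highest bid $966 exceeds the reserve $964 → payment $966.

A pays $966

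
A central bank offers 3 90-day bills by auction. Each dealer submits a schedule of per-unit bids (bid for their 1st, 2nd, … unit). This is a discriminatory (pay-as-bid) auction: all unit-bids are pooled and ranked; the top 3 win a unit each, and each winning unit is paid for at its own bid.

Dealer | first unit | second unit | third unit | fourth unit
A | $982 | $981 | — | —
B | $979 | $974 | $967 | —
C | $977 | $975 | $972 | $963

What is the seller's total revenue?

Pooled unit-bids ranked (top 3): 982 (A-1), 981 (A-2), 979 (B-1)
Next rejected bid: $977 (not a price — pay-as-bid).
Each winning unit pays its own bid.
Revenue = 982 + 981 + 979 = $2,942.

Total revenue: $2,942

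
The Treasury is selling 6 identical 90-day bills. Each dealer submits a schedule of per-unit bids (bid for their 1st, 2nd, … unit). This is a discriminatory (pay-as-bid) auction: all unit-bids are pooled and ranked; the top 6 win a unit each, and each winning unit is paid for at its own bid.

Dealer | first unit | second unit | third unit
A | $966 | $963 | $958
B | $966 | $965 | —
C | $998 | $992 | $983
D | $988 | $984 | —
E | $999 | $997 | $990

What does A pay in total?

All unit-bids, highest first — top 6: 999 (E-1), 998 (C-1), 997 (E-2), 992 (C-2), 990 (E-3), 988 (D-1)
Next rejected bid: $984 (not a price — pay-as-bid).
A wins no units.

A pays $0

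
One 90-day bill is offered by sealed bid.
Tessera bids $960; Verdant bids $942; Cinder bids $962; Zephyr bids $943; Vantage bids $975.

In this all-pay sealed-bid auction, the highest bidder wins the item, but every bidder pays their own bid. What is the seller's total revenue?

Total revenue: $4,782

Bids in order: 975 (Vantage) > 962 (Cinder) > 960 (Tessera) > 943 (Zephyr) > 942 (Verdant)
Every bidder forfeits their bid regardless of winning.
Revenue = 960 + 942 + 962 + 943 + 975 = $4,782.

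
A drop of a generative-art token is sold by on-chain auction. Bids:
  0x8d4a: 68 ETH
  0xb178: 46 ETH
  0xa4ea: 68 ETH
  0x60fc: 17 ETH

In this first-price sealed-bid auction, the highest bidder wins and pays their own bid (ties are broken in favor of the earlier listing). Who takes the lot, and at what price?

First-price sealed-bid auction: the highest bidder wins and pays their own bid.
Sorting bids: 68 (0x8d4a) > 68 (0xa4ea) > 46 (0xb178) > 17 (0x60fc)
Tie at 68 ETH → 0x8d4a wins by tie-break.
First-price: 0x8d4a pays what they bid, 68 ETH.

0x8d4a pays 68 ETH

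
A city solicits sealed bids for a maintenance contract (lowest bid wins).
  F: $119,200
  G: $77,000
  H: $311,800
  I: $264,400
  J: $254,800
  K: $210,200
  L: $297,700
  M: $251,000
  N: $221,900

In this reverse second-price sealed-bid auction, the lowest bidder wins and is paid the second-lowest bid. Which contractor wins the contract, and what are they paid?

G is paid $119,200

Bids in order: 77,000 (G) < 119,200 (F) < 210,200 (K) < 221,900 (N) < 251,000 (M) < 254,800 (J) < …
G wins with the lowest bid; price is set by the runner-up at $119,200.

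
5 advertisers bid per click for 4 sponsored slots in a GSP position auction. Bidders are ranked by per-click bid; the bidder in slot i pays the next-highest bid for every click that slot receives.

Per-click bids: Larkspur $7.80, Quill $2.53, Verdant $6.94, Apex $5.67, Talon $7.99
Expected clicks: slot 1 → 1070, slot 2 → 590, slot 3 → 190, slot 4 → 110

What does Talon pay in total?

Ranked by bid: $7.99 (Talon) > $7.80 (Larkspur) > $6.94 (Verdant) > $5.67 (Apex) > $2.53 (Quill)
Talon holds slot 1 → pays next bid $7.80 × 1070 clicks = $8346.00.

Talon pays $8346.00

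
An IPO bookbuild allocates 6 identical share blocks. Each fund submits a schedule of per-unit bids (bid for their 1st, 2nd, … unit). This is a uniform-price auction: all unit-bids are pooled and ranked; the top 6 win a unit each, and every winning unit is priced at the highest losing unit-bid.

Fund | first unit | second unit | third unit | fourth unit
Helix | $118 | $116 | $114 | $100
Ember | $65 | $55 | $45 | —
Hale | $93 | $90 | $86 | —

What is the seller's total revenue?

Pooled unit-bids ranked (top 6): 118 (Helix-1), 116 (Helix-2), 114 (Helix-3), 100 (Helix-4), 93 (Hale-1), 90 (Hale-2)
The (k+1)-th unit-bid is $86.
Allocation: Hale 2, Helix 4. Every unit priced at $86.
Revenue = 6 × 86 = $516.

Total revenue: $516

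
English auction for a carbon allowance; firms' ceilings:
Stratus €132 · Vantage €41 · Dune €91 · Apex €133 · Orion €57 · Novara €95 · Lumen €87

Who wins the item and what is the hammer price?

Open ascending-bid auction: the price rises until one bidder remains; the winner pays the price at which the last rival dropped out.
Limits ranked: 133 (Apex) > 132 (Stratus) > 95 (Novara) > 91 (Dune) > 87 (Lumen) > 57 (Orion) > …
Once the price passes €132, only Apex is left; the hammer falls at Stratus's limit of €132.

Apex wins at €132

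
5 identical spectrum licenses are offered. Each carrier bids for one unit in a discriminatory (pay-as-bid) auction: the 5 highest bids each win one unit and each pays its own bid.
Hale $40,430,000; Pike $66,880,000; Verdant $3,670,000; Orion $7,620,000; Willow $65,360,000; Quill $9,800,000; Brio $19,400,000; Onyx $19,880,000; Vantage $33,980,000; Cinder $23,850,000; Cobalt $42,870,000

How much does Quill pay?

Quill pays $0

Sorting: 66,880,000 (Pike), 65,360,000 (Willow), 42,870,000 (Cobalt), 40,430,000 (Hale), 33,980,000 (Vantage), 23,850,000 (Cinder), 19,880,000 (Onyx), …
Top 5: Pike, Willow, Cobalt, Hale, Vantage.
Quill does not win → $0.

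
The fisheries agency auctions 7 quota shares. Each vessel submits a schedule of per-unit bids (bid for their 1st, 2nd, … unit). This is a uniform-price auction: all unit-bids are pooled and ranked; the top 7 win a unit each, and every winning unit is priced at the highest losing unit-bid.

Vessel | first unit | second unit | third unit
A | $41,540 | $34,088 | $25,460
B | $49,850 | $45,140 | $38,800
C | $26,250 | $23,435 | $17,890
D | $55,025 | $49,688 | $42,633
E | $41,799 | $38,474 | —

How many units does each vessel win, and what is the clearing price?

Merging the schedules and taking the best 7: 55,025 (D-1), 49,850 (B-1), 49,688 (D-2), 45,140 (B-2), 42,633 (D-3), 41,799 (E-1), 41,540 (A-1)
The (k+1)-th unit-bid is $38,800.
Allocation: A 1, B 2, D 3, E 1.

A 1, B 2, D 3, E 1; clearing price $38,800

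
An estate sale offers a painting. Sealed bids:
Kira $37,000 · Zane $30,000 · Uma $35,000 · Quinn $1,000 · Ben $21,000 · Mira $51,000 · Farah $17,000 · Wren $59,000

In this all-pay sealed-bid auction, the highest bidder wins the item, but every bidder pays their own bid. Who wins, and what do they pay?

All-pay sealed-bid auction: the highest bidder wins the item, but every bidder pays their own bid.
Bids in order: 59,000 (Wren) > 51,000 (Mira) > 37,000 (Kira) > 35,000 (Uma) > 30,000 (Zane) > 21,000 (Ben) > …
Wren is highest and takes the item; every bidder forfeits their bid.

Wren pays $59,000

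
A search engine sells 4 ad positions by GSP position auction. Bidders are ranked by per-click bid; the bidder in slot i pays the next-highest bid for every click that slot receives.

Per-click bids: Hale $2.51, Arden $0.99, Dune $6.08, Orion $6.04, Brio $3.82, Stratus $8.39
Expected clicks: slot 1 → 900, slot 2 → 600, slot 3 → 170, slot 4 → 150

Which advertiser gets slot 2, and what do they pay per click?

Sorting advertisers: $8.39 (Stratus) > $6.08 (Dune) > $6.04 (Orion) > $3.82 (Brio) > $2.51 (Hale) > …
Slot 2 goes to the second-ranked bidder, Dune, who pays the next bid down: $6.04/click.

Dune; $6.04 per click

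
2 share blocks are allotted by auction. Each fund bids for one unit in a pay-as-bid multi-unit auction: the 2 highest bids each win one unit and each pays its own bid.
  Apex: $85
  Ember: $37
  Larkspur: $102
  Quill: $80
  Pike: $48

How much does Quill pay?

Sorting: 102 (Larkspur), 85 (Apex), 80 (Quill), 48 (Pike), …
Top 2: Larkspur, Apex.
Quill does not win → $0.

Quill pays $0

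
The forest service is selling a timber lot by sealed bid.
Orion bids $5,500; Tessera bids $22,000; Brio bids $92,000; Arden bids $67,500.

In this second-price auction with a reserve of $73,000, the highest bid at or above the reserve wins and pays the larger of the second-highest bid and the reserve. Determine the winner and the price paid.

Brio pays $73,000

Bids in order: 92,000 (Brio) > 67,500 (Arden) > 22,000 (Tessera) > 5,500 (Orion)
Brio has the top bid at or above the reserve ($92,000).
Second-highest bid $67,500 is below the reserve $73,000, so the reserve binds → payment $73,000.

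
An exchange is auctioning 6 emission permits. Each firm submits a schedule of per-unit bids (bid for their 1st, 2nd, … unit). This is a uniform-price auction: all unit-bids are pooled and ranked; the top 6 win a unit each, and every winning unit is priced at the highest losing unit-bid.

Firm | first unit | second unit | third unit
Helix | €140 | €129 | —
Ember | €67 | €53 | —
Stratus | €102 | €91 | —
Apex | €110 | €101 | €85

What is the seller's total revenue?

Total revenue: €510

Merging the schedules and taking the best 6: 140 (Helix-1), 129 (Helix-2), 110 (Apex-1), 102 (Stratus-1), 101 (Apex-2), 91 (Stratus-2)
Highest rejected unit-bid = €85.
Allocation: Apex 2, Helix 2, Stratus 2. Every unit priced at €85.
Revenue = 6 × 85 = €510.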